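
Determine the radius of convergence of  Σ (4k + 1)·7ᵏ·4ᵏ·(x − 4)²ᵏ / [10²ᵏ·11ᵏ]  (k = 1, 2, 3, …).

By the ratio test, |a_{k+1}/a_k| = [(4(k+1) + 1)/(4k + 1)] · 7·4/(100·11) → 7/275.
Successive powers of (x − 4) differ by 2, so the series converges when |x − 4|² · 7/275 < 1, i.e. |x − 4| < √(275/7). So R = 5√77/7.

R = 5√77/7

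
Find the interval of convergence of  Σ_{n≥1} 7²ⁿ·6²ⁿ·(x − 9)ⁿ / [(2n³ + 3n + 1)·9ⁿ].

[1763/196, 1765/196]

The ratio of consecutive coefficients is [(2n³ + 3n + 1)/(2(n+1)³ + 3(n+1) + 1)] · 49·36/9 → 196.
Thus R = 1/(196) = 1/196.
Check x = 1765/196: absolute convergence follows by limit comparison with Σ 1/n³.
Check x = 1763/196: the terms are on the order of 1/n³, so the series converges absolutely by comparison with the p-series (p = 3 > 1).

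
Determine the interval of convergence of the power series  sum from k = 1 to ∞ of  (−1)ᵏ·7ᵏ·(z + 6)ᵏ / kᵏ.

(−∞, ∞)

By the Cauchy root test, |a_k|^(1/k) = 7/k → 0.
Since the k-th root of |a_k| tends to 0, the series converges for all real z; R = ∞.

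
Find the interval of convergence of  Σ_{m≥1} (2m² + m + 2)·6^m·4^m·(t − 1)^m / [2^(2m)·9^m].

Apply the ratio test: |a_{m+1}| / |a_m| = [(2(m+1)² + (m+1) + 2)/(2m² + m + 2)] · 6·4/(4·9), which tends to 2/3 as m → ∞.
Convergence for |t − 1| · 2/3 < 1, i.e. |t − 1| < 3/2. So R = 3/2.
Check t = 5/2: the m-th term does not approach 0; divergence by the term test.
When t = -1/2, the terms have absolute value of order m², which does not tend to 0, so the series diverges by the divergence test.

(-1/2, 5/2)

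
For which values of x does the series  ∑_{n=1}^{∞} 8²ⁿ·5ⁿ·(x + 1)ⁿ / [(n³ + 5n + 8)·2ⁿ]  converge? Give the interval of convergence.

[-161/160, -159/160]

Apply the ratio test: |a_{n+1}| / |a_n| = [(n³ + 5n + 8)/((n+1)³ + 5(n+1) + 8)] · 64·5/2, which tends to 160 as n → ∞.
Convergence for |x + 1| · 160 < 1, i.e. |x + 1| < 1/160. So R = 1/160.
At x = -159/160: absolute convergence follows by limit comparison with Σ 1/n³.
Check x = -161/160: the series is dominated by a constant times Σ 1/n³, which converges (p = 3 > 1).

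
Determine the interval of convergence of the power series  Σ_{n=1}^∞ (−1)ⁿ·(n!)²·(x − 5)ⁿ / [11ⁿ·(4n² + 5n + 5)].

By the ratio test, |a_{n+1}/a_n| = (n+1)² · 1/11 · (4n² + 5n + 5)/(4(n+1)² + 5(n+1) + 5) → ∞.
The ratio grows without bound, so the series diverges whenever (x − 5) ≠ 0; it converges only at x = 5. R = 0.

{5}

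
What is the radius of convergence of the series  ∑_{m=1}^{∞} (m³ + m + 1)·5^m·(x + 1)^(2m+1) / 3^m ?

The ratio of consecutive coefficients is [((m+1)³ + (m+1) + 1)/(m³ + m + 1)] · 5/3 → 5/3.
Since the exponent of (x + 1) increases by 2 each term, convergence requires |x + 1|² < 3/5, hence R = √15/5.

R = √15/5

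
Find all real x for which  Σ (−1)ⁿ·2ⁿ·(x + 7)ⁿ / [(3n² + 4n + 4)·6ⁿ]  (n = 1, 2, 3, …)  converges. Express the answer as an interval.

Ratio test: |a_{n+1}/a_n| = [(3n² + 4n + 4)/(3(n+1)² + 4(n+1) + 4)] · 2/6 → 1/3 as n → ∞.
The series converges when 1/3 · |x + 7| < 1, giving R = 3.
Check x = -4: the series is dominated by a constant times Σ 1/n², which converges (p = 2 > 1).
When x = -10, the terms are on the order of 1/n², so the series converges absolutely by comparison with the p-series (p = 2 > 1).

[-10, -4]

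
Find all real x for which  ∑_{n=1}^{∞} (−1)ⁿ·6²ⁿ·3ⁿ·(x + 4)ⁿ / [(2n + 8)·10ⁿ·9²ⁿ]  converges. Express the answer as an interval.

By the ratio test, |a_{n+1}/a_n| = [(2n + 8)/(2(n+1) + 8)] · 36·3/(10·81) → 2/15.
Hence the series converges for |x + 4| < 1/(2/15) = 15/2, so the radius of convergence is 15/2.
Endpoint x = 7/2: the terms alternate in sign and decrease monotonically to 0 in absolute value (size ~ c/n), so the alternating series test gives convergence.
Check x = -23/2: the terms are asymptotic to a nonzero constant times 1/n, so the series diverges by limit comparison with Σ 1/n.

(-23/2, 7/2]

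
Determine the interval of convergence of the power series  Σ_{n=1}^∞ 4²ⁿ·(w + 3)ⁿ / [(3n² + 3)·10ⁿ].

[-29/8, -19/8]

Ratio test: |a_{n+1}/a_n| = [(3n² + 3)/(3(n+1)² + 3)] · 16/10 → 8/5 as n → ∞.
Convergence for |w + 3| · 8/5 < 1, i.e. |w + 3| < 5/8. So R = 5/8.
Endpoint w = -19/8: the terms are on the order of 1/n², so the series converges absolutely by comparison with the p-series (p = 2 > 1).
Check w = -29/8: the series is dominated by a constant times Σ 1/n², which converges (p = 2 > 1).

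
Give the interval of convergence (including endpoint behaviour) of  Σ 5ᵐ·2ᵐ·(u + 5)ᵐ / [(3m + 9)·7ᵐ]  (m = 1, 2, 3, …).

[-57/10, -43/10)

The ratio of consecutive coefficients is [(3m + 9)/(3(m+1) + 9)] · 5·2/7 → 10/7.
Hence the series converges for |u + 5| < 1/(10/7) = 7/10, so the radius of convergence is 7/10.
At u = -43/10: comparison with the harmonic series Σ 1/m shows the series diverges.
Check u = -57/10: the terms alternate in sign and decrease monotonically to 0 in absolute value (size ~ c/m), so the alternating series test gives convergence.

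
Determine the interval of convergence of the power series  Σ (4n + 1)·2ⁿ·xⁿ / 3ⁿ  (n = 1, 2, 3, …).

The ratio of consecutive coefficients is [(4(n+1) + 1)/(4n + 1)] · 2/3 → 2/3.
The series converges when 2/3 · |x| < 1, giving R = 3/2.
At x = 3/2: the terms have absolute value of order n, which does not tend to 0, so the series diverges by the divergence test.
At x = -3/2: the n-th term does not approach 0; divergence by the term test.

(-3/2, 3/2)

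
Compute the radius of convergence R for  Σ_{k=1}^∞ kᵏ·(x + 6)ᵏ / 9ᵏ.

By the Cauchy root test, |a_k|^(1/k) = k/9 → ∞.
Since the k-th root of |a_k| is unbounded, the series converges only at x = -6; R = 0.

R = 0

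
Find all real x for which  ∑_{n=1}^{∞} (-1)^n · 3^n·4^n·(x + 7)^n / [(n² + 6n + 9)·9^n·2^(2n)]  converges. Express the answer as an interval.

Ratio test: |a_{n+1}/a_n| = [(n² + 6n + 9)/((n+1)² + 6(n+1) + 9)] · 3·4/(9·4) → 1/3 as n → ∞.
Convergence for |x + 7| · 1/3 < 1, i.e. |x + 7| < 3. So R = 3.
Check x = -4: the series is dominated by a constant times Σ 1/n², which converges (p = 2 > 1).
When x = -10, absolute convergence follows by limit comparison with Σ 1/n².

[-10, -4]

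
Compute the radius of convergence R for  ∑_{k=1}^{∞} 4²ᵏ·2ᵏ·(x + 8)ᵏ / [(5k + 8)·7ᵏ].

R = 7/32

The ratio of consecutive coefficients is [(5k + 8)/(5(k+1) + 8)] · 16·2/7 → 32/7.
Thus R = 1/(32/7) = 7/32.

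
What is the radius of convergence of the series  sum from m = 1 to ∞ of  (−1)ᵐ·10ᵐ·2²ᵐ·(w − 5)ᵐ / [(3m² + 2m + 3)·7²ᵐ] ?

R = 49/40

The ratio of consecutive coefficients is [(3m² + 2m + 3)/(3(m+1)² + 2(m+1) + 3)] · 10·4/49 → 40/49.
Hence the series converges for |w − 5| < 1/(40/49) = 49/40, so the radius of convergence is 49/40.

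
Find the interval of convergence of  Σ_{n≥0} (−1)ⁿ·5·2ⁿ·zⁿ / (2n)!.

(−∞, ∞)

By the ratio test, |a_{n+1}/a_n| = 5/5 · 2 · 1/[(2n+1)·(2n+2)] → 0.
Since the limit is 0 < 1 for every z, the series converges on all of ℝ and R = ∞.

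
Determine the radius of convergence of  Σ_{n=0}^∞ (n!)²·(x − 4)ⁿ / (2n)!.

R = 4

By the ratio test, |a_{n+1}/a_n| = (n+1)²/[(2n+1)·(2n+2)] → 1/4.
Thus R = 1/(1/4) = 4.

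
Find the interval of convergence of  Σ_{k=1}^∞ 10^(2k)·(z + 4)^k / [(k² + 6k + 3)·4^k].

Apply the ratio test: |a_{k+1}| / |a_k| = [(k² + 6k + 3)/((k+1)² + 6(k+1) + 3)] · 100/4, which tends to 25 as k → ∞.
Convergence for |z + 4| · 25 < 1, i.e. |z + 4| < 1/25. So R = 1/25.
When z = -99/25, the terms are on the order of 1/k², so the series converges absolutely by comparison with the p-series (p = 2 > 1).
Check z = -101/25: the series is dominated by a constant times Σ 1/k², which converges (p = 2 > 1).

[-101/25, -99/25]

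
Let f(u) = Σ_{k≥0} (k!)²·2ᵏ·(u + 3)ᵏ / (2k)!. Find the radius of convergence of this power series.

R = 2

The ratio of consecutive coefficients is (k+1)²/[(2k+1)·(2k+2)] · 2 → 1/2.
Hence the series converges for |u + 3| < 1/(1/2) = 2, so the radius of convergence is 2.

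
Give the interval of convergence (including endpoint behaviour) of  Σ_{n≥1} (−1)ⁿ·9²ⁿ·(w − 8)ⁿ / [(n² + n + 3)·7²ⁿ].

[599/81, 697/81]

Ratio test: |a_{n+1}/a_n| = [(n² + n + 3)/((n+1)² + (n+1) + 3)] · 81/49 → 81/49 as n → ∞.
Hence the series converges for |w − 8| < 1/(81/49) = 49/81, so the radius of convergence is 49/81.
At w = 697/81: absolute convergence follows by limit comparison with Σ 1/n².
At w = 599/81: absolute convergence follows by limit comparison with Σ 1/n².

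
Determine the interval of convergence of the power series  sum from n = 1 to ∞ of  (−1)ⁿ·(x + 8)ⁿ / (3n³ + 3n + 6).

[-9, -7]

Apply the ratio test: |a_{n+1}| / |a_n| = (3n³ + 3n + 6)/(3(n+1)³ + 3(n+1) + 6), which tends to 1 as n → ∞.
So the series converges when |x + 8| < 1 and diverges when |x + 8| > 1; R = 1.
Endpoint x = -7: absolute convergence follows by limit comparison with Σ 1/n³.
Check x = -9: the terms are on the order of 1/n³, so the series converges absolutely by comparison with the p-series (p = 3 > 1).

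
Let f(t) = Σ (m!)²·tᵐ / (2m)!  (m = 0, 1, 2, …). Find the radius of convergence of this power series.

Ratio test: |a_{m+1}/a_m| = (m+1)²/[(2m+1)·(2m+2)] → 1/4 as m → ∞.
Convergence for |t| · 1/4 < 1, i.e. |t| < 4. So R = 4.

R = 4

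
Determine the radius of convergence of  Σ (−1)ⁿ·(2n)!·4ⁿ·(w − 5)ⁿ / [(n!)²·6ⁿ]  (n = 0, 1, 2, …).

The ratio of consecutive coefficients is (2n+1)·(2n+2)/(n+1)² · 4/6 → 8/3.
Hence the series converges for |w − 5| < 1/(8/3) = 3/8, so the radius of convergence is 3/8.

R = 3/8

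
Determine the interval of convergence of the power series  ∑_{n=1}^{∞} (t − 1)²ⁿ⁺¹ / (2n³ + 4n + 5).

[0, 2]

Ratio test: |a_{n+1}/a_n| = (2n³ + 4n + 5)/(2(n+1)³ + 4(n+1) + 5) → 1 as n → ∞.
Writing y = (t − 1)², the series in y has radius 1, so |t − 1| < √(1) = 1 and R = 1.
When t = 2, absolute convergence follows by limit comparison with Σ 1/n³.
At t = 0: absolute convergence follows by limit comparison with Σ 1/n³.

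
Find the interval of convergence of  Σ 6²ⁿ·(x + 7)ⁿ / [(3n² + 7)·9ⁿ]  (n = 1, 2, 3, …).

Ratio test: |a_{n+1}/a_n| = [(3n² + 7)/(3(n+1)² + 7)] · 36/9 → 4 as n → ∞.
Hence the series converges for |x + 7| < 1/(4) = 1/4, so the radius of convergence is 1/4.
When x = -27/4, absolute convergence follows by limit comparison with Σ 1/n².
When x = -29/4, the terms are on the order of 1/n², so the series converges absolutely by comparison with the p-series (p = 2 > 1).

[-29/4, -27/4]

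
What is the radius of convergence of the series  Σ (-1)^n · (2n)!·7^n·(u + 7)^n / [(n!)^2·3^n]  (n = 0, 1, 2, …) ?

R = 3/28

By the ratio test, |a_{n+1}/a_n| = (2n+1)·(2n+2)/(n+1)² · 7/3 → 28/3.
The series converges when 28/3 · |u + 7| < 1, giving R = 3/28.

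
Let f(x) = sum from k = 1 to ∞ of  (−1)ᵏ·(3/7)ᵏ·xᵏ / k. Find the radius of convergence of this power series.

R = 7/3

Apply the ratio test: |a_{k+1}| / |a_k| = [k/(k+1)] · 3/7, which tends to 3/7 as k → ∞.
Hence the series converges for |x| < 1/(3/7) = 7/3, so the radius of convergence is 7/3.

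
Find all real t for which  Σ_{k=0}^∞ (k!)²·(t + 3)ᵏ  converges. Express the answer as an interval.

The ratio of consecutive coefficients is (k+1)² → ∞.
The terms grow without bound for any (t + 3) ≠ 0, so R = 0 (convergence only at t = -3).

{-3}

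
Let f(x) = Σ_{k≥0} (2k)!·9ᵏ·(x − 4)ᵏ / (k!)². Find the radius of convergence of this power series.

R = 1/36

The ratio of consecutive coefficients is (2k+1)·(2k+2)/(k+1)² · 9 → 36.
Convergence for |x − 4| · 36 < 1, i.e. |x − 4| < 1/36. So R = 1/36.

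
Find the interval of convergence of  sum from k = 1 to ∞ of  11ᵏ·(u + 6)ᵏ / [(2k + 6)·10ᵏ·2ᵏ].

[-86/11, -46/11)

The ratio of consecutive coefficients is [(2k + 6)/(2(k+1) + 6)] · 11/(10·2) → 11/20.
Hence the series converges for |u + 6| < 1/(11/20) = 20/11, so the radius of convergence is 20/11.
At u = -46/11: comparison with the harmonic series Σ 1/k shows the series diverges.
At u = -86/11: convergence follows from the alternating series test (terms decrease monotonically to 0).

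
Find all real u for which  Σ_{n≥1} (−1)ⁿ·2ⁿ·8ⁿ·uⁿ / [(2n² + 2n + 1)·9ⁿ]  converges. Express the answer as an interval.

By the ratio test, |a_{n+1}/a_n| = [(2n² + 2n + 1)/(2(n+1)² + 2(n+1) + 1)] · 2·8/9 → 16/9.
Convergence for |u| · 16/9 < 1, i.e. |u| < 9/16. So R = 9/16.
Endpoint u = 9/16: the series is dominated by a constant times Σ 1/n², which converges (p = 2 > 1).
Check u = -9/16: absolute convergence follows by limit comparison with Σ 1/n².

[-9/16, 9/16]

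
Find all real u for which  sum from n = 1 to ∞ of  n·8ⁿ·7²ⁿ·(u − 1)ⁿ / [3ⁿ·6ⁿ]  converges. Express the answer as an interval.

Apply the ratio test: |a_{n+1}| / |a_n| = [(n+1)/n] · 8·49/(3·6), which tends to 196/9 as n → ∞.
Convergence for |u − 1| · 196/9 < 1, i.e. |u − 1| < 9/196. So R = 9/196.
Check u = 205/196: the terms have absolute value of order n, which does not tend to 0, so the series diverges by the divergence test.
Endpoint u = 187/196: the terms do not tend to 0, so the series diverges.

(187/196, 205/196)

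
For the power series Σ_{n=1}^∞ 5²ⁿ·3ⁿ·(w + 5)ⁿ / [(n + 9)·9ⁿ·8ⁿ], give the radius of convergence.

R = 24/25

Ratio test: |a_{n+1}/a_n| = [(n + 9)/((n+1) + 9)] · 25·3/(9·8) → 25/24 as n → ∞.
Convergence for |w + 5| · 25/24 < 1, i.e. |w + 5| < 24/25. So R = 24/25.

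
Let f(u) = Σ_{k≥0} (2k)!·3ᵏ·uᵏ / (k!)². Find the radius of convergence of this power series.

R = 1/12

The ratio of consecutive coefficients is (2k+1)·(2k+2)/(k+1)² · 3 → 12.
Convergence for |u| · 12 < 1, i.e. |u| < 1/12. So R = 1/12.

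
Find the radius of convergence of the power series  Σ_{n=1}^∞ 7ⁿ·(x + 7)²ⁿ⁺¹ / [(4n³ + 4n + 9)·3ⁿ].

R = √21/7

The ratio of consecutive coefficients is [(4n³ + 4n + 9)/(4(n+1)³ + 4(n+1) + 9)] · 7/3 → 7/3.
Since the exponent of (x + 7) increases by 2 each term, convergence requires |x + 7|² < 3/7, hence R = √21/7.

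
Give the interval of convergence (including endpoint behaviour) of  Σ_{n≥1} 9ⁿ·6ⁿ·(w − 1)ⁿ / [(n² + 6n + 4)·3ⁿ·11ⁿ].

[7/18, 29/18]

By the ratio test, |a_{n+1}/a_n| = [(n² + 6n + 4)/((n+1)² + 6(n+1) + 4)] · 9·6/(3·11) → 18/11.
Convergence for |w − 1| · 18/11 < 1, i.e. |w − 1| < 11/18. So R = 11/18.
When w = 29/18, absolute convergence follows by limit comparison with Σ 1/n².
Check w = 7/18: absolute convergence follows by limit comparison with Σ 1/n².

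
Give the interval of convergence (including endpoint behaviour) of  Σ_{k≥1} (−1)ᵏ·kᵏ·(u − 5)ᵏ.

{5}

Applying the root test, |a_k|^(1/k) = k → ∞.
Since the k-th root of |a_k| is unbounded, the series converges only at u = 5; R = 0.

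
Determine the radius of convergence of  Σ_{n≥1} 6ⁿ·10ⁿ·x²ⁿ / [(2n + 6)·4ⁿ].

R = √15/15

The ratio of consecutive coefficients is [(2n + 6)/(2(n+1) + 6)] · 6·10/4 → 15.
Successive powers of x differ by 2, so the series converges when |x|² · 15 < 1, i.e. |x| < √(1/15). So R = √15/15.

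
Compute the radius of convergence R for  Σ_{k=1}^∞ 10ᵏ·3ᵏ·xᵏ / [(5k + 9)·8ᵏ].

By the ratio test, |a_{k+1}/a_k| = [(5k + 9)/(5(k+1) + 9)] · 10·3/8 → 15/4.
The series converges when 15/4 · |x| < 1, giving R = 4/15.

R = 4/15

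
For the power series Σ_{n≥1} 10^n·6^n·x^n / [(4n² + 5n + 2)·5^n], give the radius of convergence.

Ratio test: |a_{n+1}/a_n| = [(4n² + 5n + 2)/(4(n+1)² + 5(n+1) + 2)] · 10·6/5 → 12 as n → ∞.
Thus R = 1/(12) = 1/12.

R = 1/12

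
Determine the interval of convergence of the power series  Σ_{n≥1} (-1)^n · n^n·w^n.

{0}

By the Cauchy root test, |a_n|^(1/n) = n → ∞.
The root grows without bound, so R = 0 (convergence only at w = 0).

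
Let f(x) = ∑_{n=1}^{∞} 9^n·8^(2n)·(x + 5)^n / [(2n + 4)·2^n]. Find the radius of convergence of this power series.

R = 1/288

Apply the ratio test: |a_{n+1}| / |a_n| = [(2n + 4)/(2(n+1) + 4)] · 9·64/2, which tends to 288 as n → ∞.
Hence the series converges for |x + 5| < 1/(288) = 1/288, so the radius of convergence is 1/288.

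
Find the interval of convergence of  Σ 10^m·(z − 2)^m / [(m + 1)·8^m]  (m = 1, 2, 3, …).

[6/5, 14/5)

The ratio of consecutive coefficients is [(m + 1)/((m+1) + 1)] · 10/8 → 5/4.
The series converges when 5/4 · |z − 2| < 1, giving R = 4/5.
Endpoint z = 14/5: comparison with the harmonic series Σ 1/m shows the series diverges.
Endpoint z = 6/5: convergence follows from the alternating series test (terms decrease monotonically to 0).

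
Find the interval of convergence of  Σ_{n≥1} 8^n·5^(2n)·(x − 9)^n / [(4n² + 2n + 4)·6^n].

[897/100, 903/100]

By the ratio test, |a_{n+1}/a_n| = [(4n² + 2n + 4)/(4(n+1)² + 2(n+1) + 4)] · 8·25/6 → 100/3.
Convergence for |x − 9| · 100/3 < 1, i.e. |x − 9| < 3/100. So R = 3/100.
When x = 903/100, the terms are on the order of 1/n², so the series converges absolutely by comparison with the p-series (p = 2 > 1).
When x = 897/100, absolute convergence follows by limit comparison with Σ 1/n².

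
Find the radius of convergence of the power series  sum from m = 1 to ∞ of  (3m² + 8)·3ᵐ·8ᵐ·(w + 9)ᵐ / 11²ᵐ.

R = 121/24

The ratio of consecutive coefficients is [(3(m+1)² + 8)/(3m² + 8)] · 3·8/121 → 24/121.
Thus R = 1/(24/121) = 121/24.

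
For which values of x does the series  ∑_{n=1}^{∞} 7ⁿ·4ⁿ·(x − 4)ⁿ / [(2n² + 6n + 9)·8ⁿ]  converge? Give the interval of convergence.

[26/7, 30/7]

Apply the ratio test: |a_{n+1}| / |a_n| = [(2n² + 6n + 9)/(2(n+1)² + 6(n+1) + 9)] · 7·4/8, which tends to 7/2 as n → ∞.
Thus R = 1/(7/2) = 2/7.
Endpoint x = 30/7: the series is dominated by a constant times Σ 1/n², which converges (p = 2 > 1).
At x = 26/7: the terms are on the order of 1/n², so the series converges absolutely by comparison with the p-series (p = 2 > 1).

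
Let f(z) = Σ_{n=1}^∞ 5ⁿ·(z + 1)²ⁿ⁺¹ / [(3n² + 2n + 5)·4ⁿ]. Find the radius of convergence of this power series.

R = 2√5/5

By the ratio test, |a_{n+1}/a_n| = [(3n² + 2n + 5)/(3(n+1)² + 2(n+1) + 5)] · 5/4 → 5/4.
Writing y = (z + 1)², the series in y has radius 4/5, so |z + 1| < √(4/5) and R = 2√5/5.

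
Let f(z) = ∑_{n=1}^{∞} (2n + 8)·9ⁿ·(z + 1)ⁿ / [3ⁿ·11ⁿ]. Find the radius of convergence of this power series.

Apply the ratio test: |a_{n+1}| / |a_n| = [(2(n+1) + 8)/(2n + 8)] · 9/(3·11), which tends to 3/11 as n → ∞.
The series converges when 3/11 · |z + 1| < 1, giving R = 11/3.

R = 11/3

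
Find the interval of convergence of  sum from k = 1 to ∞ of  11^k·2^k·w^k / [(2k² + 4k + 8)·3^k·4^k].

[-6/11, 6/11]

The ratio of consecutive coefficients is [(2k² + 4k + 8)/(2(k+1)² + 4(k+1) + 8)] · 11·2/(3·4) → 11/6.
Hence the series converges for |w| < 1/(11/6) = 6/11, so the radius of convergence is 6/11.
Endpoint w = 6/11: the series is dominated by a constant times Σ 1/k², which converges (p = 2 > 1).
When w = -6/11, the series is dominated by a constant times Σ 1/k², which converges (p = 2 > 1).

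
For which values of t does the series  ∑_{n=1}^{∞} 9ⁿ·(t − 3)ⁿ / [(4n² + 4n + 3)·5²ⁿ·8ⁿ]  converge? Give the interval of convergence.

Apply the ratio test: |a_{n+1}| / |a_n| = [(4n² + 4n + 3)/(4(n+1)² + 4(n+1) + 3)] · 9/(25·8), which tends to 9/200 as n → ∞.
Hence the series converges for |t − 3| < 1/(9/200) = 200/9, so the radius of convergence is 200/9.
Check t = 227/9: absolute convergence follows by limit comparison with Σ 1/n².
Endpoint t = -173/9: absolute convergence follows by limit comparison with Σ 1/n².

[-173/9, 227/9]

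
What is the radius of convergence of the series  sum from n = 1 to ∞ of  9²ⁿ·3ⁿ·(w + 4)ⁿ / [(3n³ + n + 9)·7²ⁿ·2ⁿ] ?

R = 98/243

By the ratio test, |a_{n+1}/a_n| = [(3n³ + n + 9)/(3(n+1)³ + (n+1) + 9)] · 81·3/(49·2) → 243/98.
Convergence for |w + 4| · 243/98 < 1, i.e. |w + 4| < 98/243. So R = 98/243.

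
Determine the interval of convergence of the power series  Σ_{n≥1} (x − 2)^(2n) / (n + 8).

By the ratio test, |a_{n+1}/a_n| = (n + 8)/((n+1) + 8) → 1.
Successive powers of (x − 2) differ by 2, so the series converges when |x − 2|² · 1 < 1, i.e. |x − 2| < √(1) = 1. So R = 1.
When x = 3, the terms behave like c/n; limit comparison with the harmonic series gives divergence.
Endpoint x = 1: the terms are asymptotic to a nonzero constant times 1/n, so the series diverges by limit comparison with Σ 1/n.

(1, 3)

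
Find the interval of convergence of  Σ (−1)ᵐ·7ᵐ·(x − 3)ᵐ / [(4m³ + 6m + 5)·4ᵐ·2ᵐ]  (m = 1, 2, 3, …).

The ratio of consecutive coefficients is [(4m³ + 6m + 5)/(4(m+1)³ + 6(m+1) + 5)] · 7/(4·2) → 7/8.
Hence the series converges for |x − 3| < 1/(7/8) = 8/7, so the radius of convergence is 8/7.
Endpoint x = 29/7: the series is dominated by a constant times Σ 1/m³, which converges (p = 3 > 1).
Check x = 13/7: the terms are on the order of 1/m³, so the series converges absolutely by comparison with the p-series (p = 3 > 1).

[13/7, 29/7]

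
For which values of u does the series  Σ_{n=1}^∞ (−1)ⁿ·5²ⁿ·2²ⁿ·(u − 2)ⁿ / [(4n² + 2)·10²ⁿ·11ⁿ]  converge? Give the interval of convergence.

By the ratio test, |a_{n+1}/a_n| = [(4n² + 2)/(4(n+1)² + 2)] · 25·4/(100·11) → 1/11.
Hence the series converges for |u − 2| < 1/(1/11) = 11, so the radius of convergence is 11.
At u = 13: absolute convergence follows by limit comparison with Σ 1/n².
At u = -9: absolute convergence follows by limit comparison with Σ 1/n².

[-9, 13]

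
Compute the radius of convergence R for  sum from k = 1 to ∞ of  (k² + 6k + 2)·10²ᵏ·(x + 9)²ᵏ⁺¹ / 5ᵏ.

Apply the ratio test: |a_{k+1}| / |a_k| = [((k+1)² + 6(k+1) + 2)/(k² + 6k + 2)] · 100/5, which tends to 20 as k → ∞.
Writing y = (x + 9)², the series in y has radius 1/20, so |x + 9| < √(1/20) and R = √5/10.

R = √5/10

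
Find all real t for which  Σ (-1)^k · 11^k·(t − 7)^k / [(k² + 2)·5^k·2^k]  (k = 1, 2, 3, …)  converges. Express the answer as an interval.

[67/11, 87/11]

By the ratio test, |a_{k+1}/a_k| = [(k² + 2)/((k+1)² + 2)] · 11/(5·2) → 11/10.
Hence the series converges for |t − 7| < 1/(11/10) = 10/11, so the radius of convergence is 10/11.
At t = 87/11: the terms are on the order of 1/k², so the series converges absolutely by comparison with the p-series (p = 2 > 1).
At t = 67/11: absolute convergence follows by limit comparison with Σ 1/k².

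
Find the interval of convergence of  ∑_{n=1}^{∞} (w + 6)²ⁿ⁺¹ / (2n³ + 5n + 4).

By the ratio test, |a_{n+1}/a_n| = (2n³ + 5n + 4)/(2(n+1)³ + 5(n+1) + 4) → 1.
Since the exponent of (w + 6) increases by 2 each term, convergence requires |w + 6|² < 1, hence R = 1.
At w = -5: the terms are on the order of 1/n³, so the series converges absolutely by comparison with the p-series (p = 3 > 1).
When w = -7, absolute convergence follows by limit comparison with Σ 1/n³.

[-7, -5]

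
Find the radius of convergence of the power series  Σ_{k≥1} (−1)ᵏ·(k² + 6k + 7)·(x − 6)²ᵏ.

R = 1

By the ratio test, |a_{k+1}/a_k| = ((k+1)² + 6(k+1) + 7)/(k² + 6k + 7) → 1.
Writing y = (x − 6)², the series in y has radius 1, so |x − 6| < √(1) = 1 and R = 1.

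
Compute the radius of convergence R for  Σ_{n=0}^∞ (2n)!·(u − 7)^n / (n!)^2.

R = 1/4

Apply the ratio test: |a_{n+1}| / |a_n| = (2n+1)·(2n+2)/(n+1)², which tends to 4 as n → ∞.
Convergence for |u − 7| · 4 < 1, i.e. |u − 7| < 1/4. So R = 1/4.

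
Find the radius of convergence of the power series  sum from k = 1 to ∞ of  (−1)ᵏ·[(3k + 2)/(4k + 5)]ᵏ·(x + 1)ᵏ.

R = 4/3

Applying the root test, |a_k|^(1/k) = (3k + 2)/(4k + 5) → 3/4.
Hence the series converges for |x + 1| < 1/(3/4) = 4/3, so the radius of convergence is 4/3.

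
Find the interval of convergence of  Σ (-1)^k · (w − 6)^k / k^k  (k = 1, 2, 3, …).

Root test: |a_k|^(1/k) = 1/k → 0.
Since the k-th root of |a_k| tends to 0, the series converges for all real w; R = ∞.

(−∞, ∞)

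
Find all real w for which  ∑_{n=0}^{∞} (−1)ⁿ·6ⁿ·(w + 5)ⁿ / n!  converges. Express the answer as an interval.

The ratio of consecutive coefficients is 6 · 1/(n+1) → 0.
The limit is 0, so the series converges for all w; R = ∞.

(−∞, ∞)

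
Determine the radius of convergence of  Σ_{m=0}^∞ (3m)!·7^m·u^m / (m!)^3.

Ratio test: |a_{m+1}/a_m| = (3m+1)·(3m+2)·(3m+3)/(m+1)³ · 7 → 189 as m → ∞.
Hence the series converges for |u| < 1/(189) = 1/189, so the radius of convergence is 1/189.

R = 1/189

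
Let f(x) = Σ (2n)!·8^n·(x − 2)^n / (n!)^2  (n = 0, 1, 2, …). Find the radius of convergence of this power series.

R = 1/32

Ratio test: |a_{n+1}/a_n| = (2n+1)·(2n+2)/(n+1)² · 8 → 32 as n → ∞.
Hence the series converges for |x − 2| < 1/(32) = 1/32, so the radius of convergence is 1/32.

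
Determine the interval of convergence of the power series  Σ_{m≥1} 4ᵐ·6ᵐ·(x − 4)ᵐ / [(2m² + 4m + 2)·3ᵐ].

[31/8, 33/8]

Apply the ratio test: |a_{m+1}| / |a_m| = [(2m² + 4m + 2)/(2(m+1)² + 4(m+1) + 2)] · 4·6/3, which tends to 8 as m → ∞.
The series converges when 8 · |x − 4| < 1, giving R = 1/8.
At x = 33/8: the series is dominated by a constant times Σ 1/m², which converges (p = 2 > 1).
Endpoint x = 31/8: the series is dominated by a constant times Σ 1/m², which converges (p = 2 > 1).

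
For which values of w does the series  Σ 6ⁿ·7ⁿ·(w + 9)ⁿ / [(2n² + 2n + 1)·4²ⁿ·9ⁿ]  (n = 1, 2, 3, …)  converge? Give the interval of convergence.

The ratio of consecutive coefficients is [(2n² + 2n + 1)/(2(n+1)² + 2(n+1) + 1)] · 6·7/(16·9) → 7/24.
Thus R = 1/(7/24) = 24/7.
Endpoint w = -39/7: the terms are on the order of 1/n², so the series converges absolutely by comparison with the p-series (p = 2 > 1).
When w = -87/7, the terms are on the order of 1/n², so the series converges absolutely by comparison with the p-series (p = 2 > 1).

[-87/7, -39/7]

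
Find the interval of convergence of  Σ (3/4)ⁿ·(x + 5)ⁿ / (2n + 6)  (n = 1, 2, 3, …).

[-19/3, -11/3)

By the ratio test, |a_{n+1}/a_n| = [(2n + 6)/(2(n+1) + 6)] · 3/4 → 3/4.
Thus R = 1/(3/4) = 4/3.
Endpoint x = -11/3: the terms behave like c/n; limit comparison with the harmonic series gives divergence.
When x = -19/3, an alternating series whose terms decrease to 0 in absolute value, so it converges by the Leibniz criterion.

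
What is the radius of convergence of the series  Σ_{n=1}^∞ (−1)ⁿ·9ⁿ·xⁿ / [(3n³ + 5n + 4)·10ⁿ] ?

Ratio test: |a_{n+1}/a_n| = [(3n³ + 5n + 4)/(3(n+1)³ + 5(n+1) + 4)] · 9/10 → 9/10 as n → ∞.
Convergence for |x| · 9/10 < 1, i.e. |x| < 10/9. So R = 10/9.

R = 10/9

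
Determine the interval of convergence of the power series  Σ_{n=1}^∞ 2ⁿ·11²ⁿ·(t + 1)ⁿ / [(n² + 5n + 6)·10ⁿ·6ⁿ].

[-151/121, -91/121]

Ratio test: |a_{n+1}/a_n| = [(n² + 5n + 6)/((n+1)² + 5(n+1) + 6)] · 2·121/(10·6) → 121/30 as n → ∞.
The series converges when 121/30 · |t + 1| < 1, giving R = 30/121.
Endpoint t = -91/121: absolute convergence follows by limit comparison with Σ 1/n².
Endpoint t = -151/121: the terms are on the order of 1/n², so the series converges absolutely by comparison with the p-series (p = 2 > 1).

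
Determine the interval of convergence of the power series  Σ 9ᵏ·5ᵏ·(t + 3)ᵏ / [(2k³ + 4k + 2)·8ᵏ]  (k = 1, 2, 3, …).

Ratio test: |a_{k+1}/a_k| = [(2k³ + 4k + 2)/(2(k+1)³ + 4(k+1) + 2)] · 9·5/8 → 45/8 as k → ∞.
The series converges when 45/8 · |t + 3| < 1, giving R = 8/45.
Check t = -127/45: the terms are on the order of 1/k³, so the series converges absolutely by comparison with the p-series (p = 3 > 1).
Endpoint t = -143/45: the series is dominated by a constant times Σ 1/k³, which converges (p = 3 > 1).

[-143/45, -127/45]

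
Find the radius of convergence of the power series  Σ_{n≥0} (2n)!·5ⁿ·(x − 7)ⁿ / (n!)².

Apply the ratio test: |a_{n+1}| / |a_n| = (2n+1)·(2n+2)/(n+1)² · 5, which tends to 20 as n → ∞.
Hence the series converges for |x − 7| < 1/(20) = 1/20, so the radius of convergence is 1/20.

R = 1/20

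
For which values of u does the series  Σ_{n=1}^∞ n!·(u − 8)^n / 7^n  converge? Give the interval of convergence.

The ratio of consecutive coefficients is (n+1) · 1/7 → ∞.
The ratio grows without bound, so the series diverges whenever (u − 8) ≠ 0; it converges only at u = 8. R = 0.

{8}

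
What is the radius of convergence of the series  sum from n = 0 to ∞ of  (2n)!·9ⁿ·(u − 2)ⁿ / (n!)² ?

R = 1/36

By the ratio test, |a_{n+1}/a_n| = (2n+1)·(2n+2)/(n+1)² · 9 → 36.
Thus R = 1/(36) = 1/36.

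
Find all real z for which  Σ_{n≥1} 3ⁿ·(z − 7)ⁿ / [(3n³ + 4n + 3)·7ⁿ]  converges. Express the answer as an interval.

By the ratio test, |a_{n+1}/a_n| = [(3n³ + 4n + 3)/(3(n+1)³ + 4(n+1) + 3)] · 3/7 → 3/7.
The series converges when 3/7 · |z − 7| < 1, giving R = 7/3.
Check z = 28/3: the terms are on the order of 1/n³, so the series converges absolutely by comparison with the p-series (p = 3 > 1).
Endpoint z = 14/3: absolute convergence follows by limit comparison with Σ 1/n³.

[14/3, 28/3]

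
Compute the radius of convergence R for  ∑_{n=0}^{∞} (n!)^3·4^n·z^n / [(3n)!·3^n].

R = 81/4

Apply the ratio test: |a_{n+1}| / |a_n| = (n+1)³/[(3n+1)·(3n+2)·(3n+3)] · 4/3, which tends to 4/81 as n → ∞.
Thus R = 1/(4/81) = 81/4.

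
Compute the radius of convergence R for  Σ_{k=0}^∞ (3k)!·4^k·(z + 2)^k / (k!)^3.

R = 1/108

The ratio of consecutive coefficients is (3k+1)·(3k+2)·(3k+3)/(k+1)³ · 4 → 108.
The series converges when 108 · |z + 2| < 1, giving R = 1/108.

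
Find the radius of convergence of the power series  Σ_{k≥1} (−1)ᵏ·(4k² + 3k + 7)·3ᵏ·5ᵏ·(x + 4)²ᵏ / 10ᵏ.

R = √6/3

Ratio test: |a_{k+1}/a_k| = [(4(k+1)² + 3(k+1) + 7)/(4k² + 3k + 7)] · 3·5/10 → 3/2 as k → ∞.
Successive powers of (x + 4) differ by 2, so the series converges when |x + 4|² · 3/2 < 1, i.e. |x + 4| < √(2/3). So R = √6/3.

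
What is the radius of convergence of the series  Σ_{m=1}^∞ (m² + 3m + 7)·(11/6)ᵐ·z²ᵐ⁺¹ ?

Apply the ratio test: |a_{m+1}| / |a_m| = [((m+1)² + 3(m+1) + 7)/(m² + 3m + 7)] · 11/6, which tends to 11/6 as m → ∞.
Successive powers of z differ by 2, so the series converges when |z|² · 11/6 < 1, i.e. |z| < √(6/11). So R = √66/11.

R = √66/11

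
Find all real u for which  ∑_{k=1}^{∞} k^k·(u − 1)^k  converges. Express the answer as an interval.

Root test: |a_k|^(1/k) = k → ∞.
Since the k-th root of |a_k| is unbounded, the series converges only at u = 1; R = 0.

{1}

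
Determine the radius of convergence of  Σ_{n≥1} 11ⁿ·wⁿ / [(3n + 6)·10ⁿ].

R = 10/11

The ratio of consecutive coefficients is [(3n + 6)/(3(n+1) + 6)] · 11/10 → 11/10.
The series converges when 11/10 · |w| < 1, giving R = 10/11.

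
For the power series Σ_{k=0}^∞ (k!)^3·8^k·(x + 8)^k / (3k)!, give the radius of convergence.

Apply the ratio test: |a_{k+1}| / |a_k| = (k+1)³/[(3k+1)·(3k+2)·(3k+3)] · 8, which tends to 8/27 as k → ∞.
Convergence for |x + 8| · 8/27 < 1, i.e. |x + 8| < 27/8. So R = 27/8.

R = 27/8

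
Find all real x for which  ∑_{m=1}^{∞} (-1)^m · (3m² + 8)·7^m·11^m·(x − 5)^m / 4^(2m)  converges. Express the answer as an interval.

(369/77, 401/77)

By the ratio test, |a_{m+1}/a_m| = [(3(m+1)² + 8)/(3m² + 8)] · 7·11/16 → 77/16.
Hence the series converges for |x − 5| < 1/(77/16) = 16/77, so the radius of convergence is 16/77.
At x = 401/77: the terms do not tend to 0, so the series diverges.
At x = 369/77: the m-th term does not approach 0; divergence by the term test.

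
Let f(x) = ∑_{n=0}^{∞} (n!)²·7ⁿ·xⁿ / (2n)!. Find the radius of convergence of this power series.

By the ratio test, |a_{n+1}/a_n| = (n+1)²/[(2n+1)·(2n+2)] · 7 → 7/4.
Convergence for |x| · 7/4 < 1, i.e. |x| < 4/7. So R = 4/7.

R = 4/7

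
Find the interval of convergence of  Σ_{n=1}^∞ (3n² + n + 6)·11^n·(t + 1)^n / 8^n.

(-19/11, -3/11)

Ratio test: |a_{n+1}/a_n| = [(3(n+1)² + (n+1) + 6)/(3n² + n + 6)] · 11/8 → 11/8 as n → ∞.
Thus R = 1/(11/8) = 8/11.
Endpoint t = -3/11: the terms do not tend to 0, so the series diverges.
Check t = -19/11: the n-th term does not approach 0; divergence by the term test.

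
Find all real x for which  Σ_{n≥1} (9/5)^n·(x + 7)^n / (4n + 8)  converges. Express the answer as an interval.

Apply the ratio test: |a_{n+1}| / |a_n| = [(4n + 8)/(4(n+1) + 8)] · 9/5, which tends to 9/5 as n → ∞.
The series converges when 9/5 · |x + 7| < 1, giving R = 5/9.
Endpoint x = -58/9: the terms behave like c/n; limit comparison with the harmonic series gives divergence.
Check x = -68/9: an alternating series whose terms decrease to 0 in absolute value, so it converges by the Leibniz criterion.

[-68/9, -58/9)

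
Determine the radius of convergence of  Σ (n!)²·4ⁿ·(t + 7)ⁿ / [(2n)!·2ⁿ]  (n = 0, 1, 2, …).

The ratio of consecutive coefficients is (n+1)²/[(2n+1)·(2n+2)] · 4/2 → 1/2.
Thus R = 1/(1/2) = 2.

R = 2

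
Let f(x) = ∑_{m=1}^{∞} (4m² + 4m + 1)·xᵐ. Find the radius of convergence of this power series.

R = 1

The ratio of consecutive coefficients is (4(m+1)² + 4(m+1) + 1)/(4m² + 4m + 1) → 1.
Convergence for |x| < 1, so R = 1.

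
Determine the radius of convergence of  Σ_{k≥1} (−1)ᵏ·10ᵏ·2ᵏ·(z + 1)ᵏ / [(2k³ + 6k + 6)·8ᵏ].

R = 2/5

Apply the ratio test: |a_{k+1}| / |a_k| = [(2k³ + 6k + 6)/(2(k+1)³ + 6(k+1) + 6)] · 10·2/8, which tends to 5/2 as k → ∞.
Convergence for |z + 1| · 5/2 < 1, i.e. |z + 1| < 2/5. So R = 2/5.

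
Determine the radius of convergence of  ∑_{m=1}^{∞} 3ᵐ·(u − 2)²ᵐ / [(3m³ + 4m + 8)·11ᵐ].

Apply the ratio test: |a_{m+1}| / |a_m| = [(3m³ + 4m + 8)/(3(m+1)³ + 4(m+1) + 8)] · 3/11, which tends to 3/11 as m → ∞.
Successive powers of (u − 2) differ by 2, so the series converges when |u − 2|² · 3/11 < 1, i.e. |u − 2| < √(11/3). So R = √33/3.

R = √33/3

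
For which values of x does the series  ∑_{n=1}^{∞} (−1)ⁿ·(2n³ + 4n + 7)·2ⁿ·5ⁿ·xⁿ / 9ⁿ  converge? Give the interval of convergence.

By the ratio test, |a_{n+1}/a_n| = [(2(n+1)³ + 4(n+1) + 7)/(2n³ + 4n + 7)] · 2·5/9 → 10/9.
Thus R = 1/(10/9) = 9/10.
At x = 9/10: the n-th term does not approach 0; divergence by the term test.
Check x = -9/10: the n-th term does not approach 0; divergence by the term test.

(-9/10, 9/10)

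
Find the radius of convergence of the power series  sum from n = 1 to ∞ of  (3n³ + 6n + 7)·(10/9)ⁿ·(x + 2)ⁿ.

The ratio of consecutive coefficients is [(3(n+1)³ + 6(n+1) + 7)/(3n³ + 6n + 7)] · 10/9 → 10/9.
The series converges when 10/9 · |x + 2| < 1, giving R = 9/10.

R = 9/10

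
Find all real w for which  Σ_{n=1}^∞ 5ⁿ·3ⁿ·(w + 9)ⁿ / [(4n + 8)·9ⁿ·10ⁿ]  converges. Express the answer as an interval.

By the ratio test, |a_{n+1}/a_n| = [(4n + 8)/(4(n+1) + 8)] · 5·3/(9·10) → 1/6.
The series converges when 1/6 · |w + 9| < 1, giving R = 6.
Endpoint w = -3: the terms behave like c/n; limit comparison with the harmonic series gives divergence.
When w = -15, the terms alternate in sign and decrease monotonically to 0 in absolute value (size ~ c/n), so the alternating series test gives convergence.

[-15, -3)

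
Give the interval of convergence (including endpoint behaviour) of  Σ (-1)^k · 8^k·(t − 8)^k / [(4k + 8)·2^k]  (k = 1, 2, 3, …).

(31/4, 33/4]

Ratio test: |a_{k+1}/a_k| = [(4k + 8)/(4(k+1) + 8)] · 8/2 → 4 as k → ∞.
Thus R = 1/(4) = 1/4.
Check t = 33/4: the terms alternate in sign and decrease monotonically to 0 in absolute value (size ~ c/k), so the alternating series test gives convergence.
When t = 31/4, the terms behave like c/k; limit comparison with the harmonic series gives divergence.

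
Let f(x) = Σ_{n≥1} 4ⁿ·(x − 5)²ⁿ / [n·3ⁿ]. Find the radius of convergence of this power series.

By the ratio test, |a_{n+1}/a_n| = [n/(n+1)] · 4/3 → 4/3.
Successive powers of (x − 5) differ by 2, so the series converges when |x − 5|² · 4/3 < 1, i.e. |x − 5| < √(3/4). So R = √3/2.

R = √3/2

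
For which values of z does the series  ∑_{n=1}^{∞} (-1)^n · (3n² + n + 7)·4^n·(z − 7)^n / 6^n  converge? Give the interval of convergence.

(11/2, 17/2)

By the ratio test, |a_{n+1}/a_n| = [(3(n+1)² + (n+1) + 7)/(3n² + n + 7)] · 4/6 → 2/3.
Thus R = 1/(2/3) = 3/2.
Endpoint z = 17/2: the n-th term does not approach 0; divergence by the term test.
Check z = 11/2: the n-th term does not approach 0; divergence by the term test.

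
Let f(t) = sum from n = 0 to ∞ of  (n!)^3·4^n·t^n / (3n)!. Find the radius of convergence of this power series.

R = 27/4

The ratio of consecutive coefficients is (n+1)³/[(3n+1)·(3n+2)·(3n+3)] · 4 → 4/27.
The series converges when 4/27 · |t| < 1, giving R = 27/4.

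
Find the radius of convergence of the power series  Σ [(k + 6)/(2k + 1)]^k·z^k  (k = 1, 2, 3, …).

Applying the root test, |a_k|^(1/k) = (k + 6)/(2k + 1) → 1/2.
The series converges when 1/2 · |z| < 1, giving R = 2.

R = 2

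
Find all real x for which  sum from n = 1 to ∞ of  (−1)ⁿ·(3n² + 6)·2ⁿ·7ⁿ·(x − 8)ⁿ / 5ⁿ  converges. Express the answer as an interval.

(107/14, 117/14)

The ratio of consecutive coefficients is [(3(n+1)² + 6)/(3n² + 6)] · 2·7/5 → 14/5.
Convergence for |x − 8| · 14/5 < 1, i.e. |x − 8| < 5/14. So R = 5/14.
Endpoint x = 117/14: the terms do not tend to 0, so the series diverges.
When x = 107/14, the terms have absolute value of order n², which does not tend to 0, so the series diverges by the divergence test.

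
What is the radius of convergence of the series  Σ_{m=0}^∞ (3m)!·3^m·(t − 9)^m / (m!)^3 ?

The ratio of consecutive coefficients is (3m+1)·(3m+2)·(3m+3)/(m+1)³ · 3 → 81.
The series converges when 81 · |t − 9| < 1, giving R = 1/81.

R = 1/81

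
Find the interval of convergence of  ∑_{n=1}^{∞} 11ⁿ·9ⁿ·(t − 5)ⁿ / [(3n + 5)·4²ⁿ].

[479/99, 511/99)

Ratio test: |a_{n+1}/a_n| = [(3n + 5)/(3(n+1) + 5)] · 11·9/16 → 99/16 as n → ∞.
The series converges when 99/16 · |t − 5| < 1, giving R = 16/99.
When t = 511/99, the terms behave like c/n; limit comparison with the harmonic series gives divergence.
At t = 479/99: the terms alternate in sign and decrease monotonically to 0 in absolute value (size ~ c/n), so the alternating series test gives convergence.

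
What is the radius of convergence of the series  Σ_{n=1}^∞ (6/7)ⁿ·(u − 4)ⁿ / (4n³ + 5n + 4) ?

The ratio of consecutive coefficients is [(4n³ + 5n + 4)/(4(n+1)³ + 5(n+1) + 4)] · 6/7 → 6/7.
The series converges when 6/7 · |u − 4| < 1, giving R = 7/6.

R = 7/6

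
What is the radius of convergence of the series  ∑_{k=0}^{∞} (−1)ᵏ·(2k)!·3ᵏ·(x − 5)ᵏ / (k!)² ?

R = 1/12

The ratio of consecutive coefficients is (2k+1)·(2k+2)/(k+1)² · 3 → 12.
The series converges when 12 · |x − 5| < 1, giving R = 1/12.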